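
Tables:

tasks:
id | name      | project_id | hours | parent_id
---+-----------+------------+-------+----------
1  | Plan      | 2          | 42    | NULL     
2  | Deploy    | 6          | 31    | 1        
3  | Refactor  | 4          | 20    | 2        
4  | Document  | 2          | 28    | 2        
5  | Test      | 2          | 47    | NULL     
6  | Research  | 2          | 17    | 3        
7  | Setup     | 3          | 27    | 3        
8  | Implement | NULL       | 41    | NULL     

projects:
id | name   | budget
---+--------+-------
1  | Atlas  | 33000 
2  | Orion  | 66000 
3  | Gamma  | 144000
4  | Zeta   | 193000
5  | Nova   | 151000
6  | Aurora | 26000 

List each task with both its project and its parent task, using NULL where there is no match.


Two LEFT JOINs from the same base table tasks: one to projects via project_id, one to tasks itself via parent_id. Both are LEFT so every task is preserved.
Match against projects:
  - task 1 (Plan): project_id=2 -> matches Orion
  - task 2 (Deploy): project_id=6 -> matches Aurora
  - task 3 (Refactor): project_id=4 -> matches Zeta
  - task 4 (Document): project_id=2 -> matches Orion
  - task 5 (Test): project_id=2 -> matches Orion
  - task 6 (Research): project_id=2 -> matches Orion
  - task 7 (Setup): project_id=3 -> matches Gamma
  - task 8 (Implement): project_id=NULL, no match -> kept with NULL
Match against tasks (self):
  - task 1 (Plan): parent_id=NULL -> NULL
  - task 2 (Deploy): parent_id=1 -> Plan
  - task 3 (Refactor): parent_id=2 -> Deploy
  - task 4 (Document): parent_id=2 -> Deploy
  - task 5 (Test): parent_id=NULL -> NULL
  - task 6 (Research): parent_id=3 -> Refactor
  - task 7 (Setup): parent_id=3 -> Refactor
  - task 8 (Implement): parent_id=NULL -> NULL

SQL:
SELECT a.name, b.name AS project, c.name AS parent
FROM tasks a
LEFT JOIN projects b ON a.project_id = b.id
LEFT JOIN tasks c ON a.parent_id = c.id

Result:
name      | project | parent  
----------+---------+---------
Plan      | Orion   | NULL    
Deploy    | Aurora  | Plan    
Refactor  | Zeta    | Deploy  
Document  | Orion   | Deploy  
Test      | Orion   | NULL    
Research  | Orion   | Refactor
Setup     | Gamma   | Refactor
Implement | NULL    | NULL    


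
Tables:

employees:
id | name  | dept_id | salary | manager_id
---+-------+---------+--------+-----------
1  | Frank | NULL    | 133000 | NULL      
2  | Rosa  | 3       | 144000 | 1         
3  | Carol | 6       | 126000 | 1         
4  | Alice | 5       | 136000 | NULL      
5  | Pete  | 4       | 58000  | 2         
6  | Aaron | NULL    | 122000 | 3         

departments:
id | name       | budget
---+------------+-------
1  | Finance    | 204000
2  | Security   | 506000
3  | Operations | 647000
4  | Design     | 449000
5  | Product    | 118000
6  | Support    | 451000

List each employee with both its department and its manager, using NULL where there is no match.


Two LEFT JOINs from the same base table employees: one to departments via dept_id, one to employees itself via manager_id. Both are LEFT so every employee is preserved.
Match against departments:
  - employee 1 (Frank): dept_id=NULL, no match -> kept with NULL
  - employee 2 (Rosa): dept_id=3 -> matches Operations
  - employee 3 (Carol): dept_id=6 -> matches Support
  - employee 4 (Alice): dept_id=5 -> matches Product
  - employee 5 (Pete): dept_id=4 -> matches Design
  - employee 6 (Aaron): dept_id=NULL, no match -> kept with NULL
Match against employees (self):
  - employee 1 (Frank): manager_id=NULL -> NULL
  - employee 2 (Rosa): manager_id=1 -> Frank
  - employee 3 (Carol): manager_id=1 -> Frank
  - employee 4 (Alice): manager_id=NULL -> NULL
  - employee 5 (Pete): manager_id=2 -> Rosa
  - employee 6 (Aaron): manager_id=3 -> Carol

SQL:
SELECT a.name, b.name AS department, c.name AS manager
FROM employees a
LEFT JOIN departments b ON a.dept_id = b.id
LEFT JOIN employees c ON a.manager_id = c.id

Result:
name  | department | manager
------+------------+--------
Frank | NULL       | NULL   
Rosa  | Operations | Frank  
Carol | Support    | Frank  
Alice | Product    | NULL   
Pete  | Design     | Rosa   
Aaron | NULL       | Carol  


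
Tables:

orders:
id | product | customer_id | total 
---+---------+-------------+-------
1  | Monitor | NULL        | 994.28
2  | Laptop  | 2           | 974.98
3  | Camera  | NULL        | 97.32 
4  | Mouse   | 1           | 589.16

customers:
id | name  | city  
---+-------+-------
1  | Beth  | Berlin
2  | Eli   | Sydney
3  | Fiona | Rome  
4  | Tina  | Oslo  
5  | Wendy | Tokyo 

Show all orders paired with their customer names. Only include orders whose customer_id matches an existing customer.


INNER JOIN keeps only orders rows whose customer_id matches an id in customers. Walk through each order:
  - order 1 (Monitor): customer_id=NULL, no match -> dropped
  - order 2 (Laptop): customer_id=2 -> matches Eli
  - order 3 (Camera): customer_id=NULL, no match -> dropped
  - order 4 (Mouse): customer_id=1 -> matches Beth
So 2 of 4 rows are dropped.

SQL:
SELECT a.product, b.name AS customer
FROM orders a
INNER JOIN customers b ON a.customer_id = b.id

Result:
product | customer
--------+---------
Laptop  | Eli     
Mouse   | Beth    


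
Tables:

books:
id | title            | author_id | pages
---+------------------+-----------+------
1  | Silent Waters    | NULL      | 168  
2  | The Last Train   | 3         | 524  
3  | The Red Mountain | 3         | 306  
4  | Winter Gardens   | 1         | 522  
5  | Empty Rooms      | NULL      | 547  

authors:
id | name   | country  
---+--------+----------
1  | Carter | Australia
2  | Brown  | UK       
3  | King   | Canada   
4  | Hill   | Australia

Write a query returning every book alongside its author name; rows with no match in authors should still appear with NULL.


LEFT JOIN keeps every row from books (the left table); where author_id has no match in authors, the author columns become NULL. Walk through each book:
  - book 1 (Silent Waters): author_id=NULL, no match -> kept with NULL
  - book 2 (The Last Train): author_id=3 -> matches King
  - book 3 (The Red Mountain): author_id=3 -> matches King
  - book 4 (Winter Gardens): author_id=1 -> matches Carter
  - book 5 (Empty Rooms): author_id=NULL, no match -> kept with NULL
All 5 rows appear; 2 have NULL author.

SQL:
SELECT a.title, b.name AS author
FROM books a
LEFT JOIN authors b ON a.author_id = b.id

Result:
title            | author
-----------------+-------
Silent Waters    | NULL  
The Last Train   | King  
The Red Mountain | King  
Winter Gardens   | Carter
Empty Rooms      | NULL  


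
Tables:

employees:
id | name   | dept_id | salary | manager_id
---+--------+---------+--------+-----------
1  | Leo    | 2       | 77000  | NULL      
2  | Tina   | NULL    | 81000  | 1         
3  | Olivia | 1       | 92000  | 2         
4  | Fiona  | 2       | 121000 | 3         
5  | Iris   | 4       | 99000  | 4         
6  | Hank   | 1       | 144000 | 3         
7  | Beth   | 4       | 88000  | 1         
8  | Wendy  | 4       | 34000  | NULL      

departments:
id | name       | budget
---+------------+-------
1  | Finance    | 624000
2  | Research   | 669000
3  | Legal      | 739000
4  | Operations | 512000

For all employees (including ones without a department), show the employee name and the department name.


LEFT JOIN keeps every row from employees (the left table); where dept_id has no match in departments, the department columns become NULL. Walk through each employee:
  - employee 1 (Leo): dept_id=2 -> matches Research
  - employee 2 (Tina): dept_id=NULL, no match -> kept with NULL
  - employee 3 (Olivia): dept_id=1 -> matches Finance
  - employee 4 (Fiona): dept_id=2 -> matches Research
  - employee 5 (Iris): dept_id=4 -> matches Operations
  - employee 6 (Hank): dept_id=1 -> matches Finance
  - employee 7 (Beth): dept_id=4 -> matches Operations
  - employee 8 (Wendy): dept_id=4 -> matches Operations
All 8 rows appear; 1 has NULL department.

SQL:
SELECT a.name, b.name AS department
FROM employees a
LEFT JOIN departments b ON a.dept_id = b.id

Result:
name   | department
-------+-----------
Leo    | Research  
Tina   | NULL      
Olivia | Finance   
Fiona  | Research  
Iris   | Operations
Hank   | Finance   
Beth   | Operations
Wendy  | Operations


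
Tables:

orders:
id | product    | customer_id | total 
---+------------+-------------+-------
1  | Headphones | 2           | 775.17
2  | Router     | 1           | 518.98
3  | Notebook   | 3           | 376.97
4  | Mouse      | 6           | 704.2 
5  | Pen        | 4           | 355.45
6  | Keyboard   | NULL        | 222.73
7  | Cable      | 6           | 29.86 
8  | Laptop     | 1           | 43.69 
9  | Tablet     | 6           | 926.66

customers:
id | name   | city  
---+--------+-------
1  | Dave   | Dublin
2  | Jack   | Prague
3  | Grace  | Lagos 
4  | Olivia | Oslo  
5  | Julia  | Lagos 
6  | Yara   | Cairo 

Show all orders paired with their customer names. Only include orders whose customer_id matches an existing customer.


INNER JOIN keeps only orders rows whose customer_id matches an id in customers. Walk through each order:
  - order 1 (Headphones): customer_id=2 -> matches Jack
  - order 2 (Router): customer_id=1 -> matches Dave
  - order 3 (Notebook): customer_id=3 -> matches Grace
  - order 4 (Mouse): customer_id=6 -> matches Yara
  - order 5 (Pen): customer_id=4 -> matches Olivia
  - order 6 (Keyboard): customer_id=NULL, no match -> dropped
  - order 7 (Cable): customer_id=6 -> matches Yara
  - order 8 (Laptop): customer_id=1 -> matches Dave
  - order 9 (Tablet): customer_id=6 -> matches Yara
So 1 of 9 rows is dropped.

SQL:
SELECT a.product, b.name AS customer
FROM orders a
INNER JOIN customers b ON a.customer_id = b.id

Result:
product    | customer
-----------+---------
Headphones | Jack    
Router     | Dave    
Notebook   | Grace   
Mouse      | Yara    
Pen        | Olivia  
Cable      | Yara    
Laptop     | Dave    
Tablet     | Yara    


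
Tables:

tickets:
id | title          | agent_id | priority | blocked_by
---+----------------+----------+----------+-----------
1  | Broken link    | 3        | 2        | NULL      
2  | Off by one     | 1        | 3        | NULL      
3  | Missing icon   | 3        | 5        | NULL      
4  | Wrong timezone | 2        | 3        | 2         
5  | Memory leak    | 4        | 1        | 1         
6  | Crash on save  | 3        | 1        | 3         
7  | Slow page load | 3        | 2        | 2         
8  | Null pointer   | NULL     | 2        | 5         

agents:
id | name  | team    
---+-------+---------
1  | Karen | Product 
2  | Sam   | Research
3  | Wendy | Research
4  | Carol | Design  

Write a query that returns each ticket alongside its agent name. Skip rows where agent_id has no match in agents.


INNER JOIN keeps only tickets rows whose agent_id matches an id in agents. Walk through each ticket:
  - ticket 1 (Broken link): agent_id=3 -> matches Wendy
  - ticket 2 (Off by one): agent_id=1 -> matches Karen
  - ticket 3 (Missing icon): agent_id=3 -> matches Wendy
  - ticket 4 (Wrong timezone): agent_id=2 -> matches Sam
  - ticket 5 (Memory leak): agent_id=4 -> matches Carol
  - ticket 6 (Crash on save): agent_id=3 -> matches Wendy
  - ticket 7 (Slow page load): agent_id=3 -> matches Wendy
  - ticket 8 (Null pointer): agent_id=NULL, no match -> dropped
So 1 of 8 rows is dropped.

SQL:
SELECT a.title, b.name AS agent
FROM tickets a
INNER JOIN agents b ON a.agent_id = b.id

Result:
title          | agent
---------------+------
Broken link    | Wendy
Off by one     | Karen
Missing icon   | Wendy
Wrong timezone | Sam  
Memory leak    | Carol
Crash on save  | Wendy
Slow page load | Wendy


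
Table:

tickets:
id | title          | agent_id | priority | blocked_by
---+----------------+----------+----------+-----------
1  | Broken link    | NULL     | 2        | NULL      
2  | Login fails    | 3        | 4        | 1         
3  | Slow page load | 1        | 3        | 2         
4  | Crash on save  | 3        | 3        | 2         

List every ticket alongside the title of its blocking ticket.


This is a self-join: tickets is joined to a second copy of itself, matching each row's blocked_by to another row's id. Use LEFT JOIN so rows with blocked_by=NULL are kept.
  - ticket 1 (Broken link): blocked_by=NULL -> NULL
  - ticket 2 (Login fails): blocked_by=1 -> Broken link
  - ticket 3 (Slow page load): blocked_by=2 -> Login fails
  - ticket 4 (Crash on save): blocked_by=2 -> Login fails

SQL:
SELECT a.title AS item, b.title AS blocked_by
FROM tickets a
LEFT JOIN tickets b ON a.blocked_by = b.id

Result:
item           | blocked_by 
---------------+------------
Broken link    | NULL       
Login fails    | Broken link
Slow page load | Login fails
Crash on save  | Login fails


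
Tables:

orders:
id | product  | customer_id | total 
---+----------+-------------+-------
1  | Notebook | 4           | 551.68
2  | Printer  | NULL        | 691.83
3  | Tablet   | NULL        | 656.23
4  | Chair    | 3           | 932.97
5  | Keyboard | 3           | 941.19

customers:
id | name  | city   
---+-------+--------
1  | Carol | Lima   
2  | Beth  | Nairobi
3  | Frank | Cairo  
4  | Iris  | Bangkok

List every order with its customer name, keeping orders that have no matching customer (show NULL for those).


LEFT JOIN keeps every row from orders (the left table); where customer_id has no match in customers, the customer columns become NULL. Walk through each order:
  - order 1 (Notebook): customer_id=4 -> matches Iris
  - order 2 (Printer): customer_id=NULL, no match -> kept with NULL
  - order 3 (Tablet): customer_id=NULL, no match -> kept with NULL
  - order 4 (Chair): customer_id=3 -> matches Frank
  - order 5 (Keyboard): customer_id=3 -> matches Frank
All 5 rows appear; 2 have NULL customer.

SQL:
SELECT a.product, b.name AS customer
FROM orders a
LEFT JOIN customers b ON a.customer_id = b.id

Result:
product  | customer
---------+---------
Notebook | Iris    
Printer  | NULL    
Tablet   | NULL    
Chair    | Frank   
Keyboard | Frank   


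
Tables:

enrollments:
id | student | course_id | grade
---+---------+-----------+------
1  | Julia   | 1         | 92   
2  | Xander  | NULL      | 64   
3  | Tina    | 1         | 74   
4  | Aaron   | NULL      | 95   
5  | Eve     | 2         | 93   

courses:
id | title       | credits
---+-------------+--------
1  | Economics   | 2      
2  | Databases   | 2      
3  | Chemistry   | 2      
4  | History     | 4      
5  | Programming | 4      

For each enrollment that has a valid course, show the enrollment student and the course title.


INNER JOIN keeps only enrollments rows whose course_id matches an id in courses. Walk through each enrollment:
  - enrollment 1 (Julia): course_id=1 -> matches Economics
  - enrollment 2 (Xander): course_id=NULL, no match -> dropped
  - enrollment 3 (Tina): course_id=1 -> matches Economics
  - enrollment 4 (Aaron): course_id=NULL, no match -> dropped
  - enrollment 5 (Eve): course_id=2 -> matches Databases
So 2 of 5 rows are dropped.

SQL:
SELECT a.student, b.title AS course
FROM enrollments a
INNER JOIN courses b ON a.course_id = b.id

Result:
student | course   
--------+----------
Julia   | Economics
Tina    | Economics
Eve     | Databases


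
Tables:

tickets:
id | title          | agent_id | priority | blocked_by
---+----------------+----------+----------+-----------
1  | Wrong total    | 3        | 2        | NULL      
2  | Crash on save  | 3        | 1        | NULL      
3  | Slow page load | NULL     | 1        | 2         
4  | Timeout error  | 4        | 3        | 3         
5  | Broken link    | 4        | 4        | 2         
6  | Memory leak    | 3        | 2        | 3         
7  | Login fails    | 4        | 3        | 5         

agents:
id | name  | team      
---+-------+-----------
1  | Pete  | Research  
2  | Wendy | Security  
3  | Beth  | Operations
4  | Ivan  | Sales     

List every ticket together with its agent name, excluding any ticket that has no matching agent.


INNER JOIN keeps only tickets rows whose agent_id matches an id in agents. Walk through each ticket:
  - ticket 1 (Wrong total): agent_id=3 -> matches Beth
  - ticket 2 (Crash on save): agent_id=3 -> matches Beth
  - ticket 3 (Slow page load): agent_id=NULL, no match -> dropped
  - ticket 4 (Timeout error): agent_id=4 -> matches Ivan
  - ticket 5 (Broken link): agent_id=4 -> matches Ivan
  - ticket 6 (Memory leak): agent_id=3 -> matches Beth
  - ticket 7 (Login fails): agent_id=4 -> matches Ivan
So 1 of 7 rows is dropped.

SQL:
SELECT a.title, b.name AS agent
FROM tickets a
INNER JOIN agents b ON a.agent_id = b.id

Result:
title         | agent
--------------+------
Wrong total   | Beth 
Crash on save | Beth 
Timeout error | Ivan 
Broken link   | Ivan 
Memory leak   | Beth 
Login fails   | Ivan 


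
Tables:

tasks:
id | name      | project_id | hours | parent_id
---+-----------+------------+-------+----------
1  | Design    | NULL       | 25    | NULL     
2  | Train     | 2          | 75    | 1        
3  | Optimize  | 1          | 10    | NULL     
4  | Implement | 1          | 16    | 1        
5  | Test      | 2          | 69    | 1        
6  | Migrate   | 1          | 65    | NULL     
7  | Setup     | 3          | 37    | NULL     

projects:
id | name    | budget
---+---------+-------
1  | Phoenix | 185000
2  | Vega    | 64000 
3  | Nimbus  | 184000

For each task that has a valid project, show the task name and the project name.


INNER JOIN keeps only tasks rows whose project_id matches an id in projects. Walk through each task:
  - task 1 (Design): project_id=NULL, no match -> dropped
  - task 2 (Train): project_id=2 -> matches Vega
  - task 3 (Optimize): project_id=1 -> matches Phoenix
  - task 4 (Implement): project_id=1 -> matches Phoenix
  - task 5 (Test): project_id=2 -> matches Vega
  - task 6 (Migrate): project_id=1 -> matches Phoenix
  - task 7 (Setup): project_id=3 -> matches Nimbus
So 1 of 7 rows is dropped.

SQL:
SELECT a.name, b.name AS project
FROM tasks a
INNER JOIN projects b ON a.project_id = b.id

Result:
name      | project
----------+--------
Train     | Vega   
Optimize  | Phoenix
Implement | Phoenix
Test      | Vega   
Migrate   | Phoenix
Setup     | Nimbus 


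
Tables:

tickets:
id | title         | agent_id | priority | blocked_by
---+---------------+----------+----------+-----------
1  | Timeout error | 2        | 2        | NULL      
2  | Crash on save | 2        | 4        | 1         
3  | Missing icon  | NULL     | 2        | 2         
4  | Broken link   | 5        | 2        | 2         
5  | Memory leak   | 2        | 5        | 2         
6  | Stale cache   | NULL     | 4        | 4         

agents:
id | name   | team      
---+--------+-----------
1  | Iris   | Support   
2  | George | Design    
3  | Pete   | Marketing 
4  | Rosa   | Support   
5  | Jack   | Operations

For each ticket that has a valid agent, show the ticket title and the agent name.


INNER JOIN keeps only tickets rows whose agent_id matches an id in agents. Walk through each ticket:
  - ticket 1 (Timeout error): agent_id=2 -> matches George
  - ticket 2 (Crash on save): agent_id=2 -> matches George
  - ticket 3 (Missing icon): agent_id=NULL, no match -> dropped
  - ticket 4 (Broken link): agent_id=5 -> matches Jack
  - ticket 5 (Memory leak): agent_id=2 -> matches George
  - ticket 6 (Stale cache): agent_id=NULL, no match -> dropped
So 2 of 6 rows are dropped.

SQL:
SELECT a.title, b.name AS agent
FROM tickets a
INNER JOIN agents b ON a.agent_id = b.id

Result:
title         | agent 
--------------+-------
Timeout error | George
Crash on save | George
Broken link   | Jack  
Memory leak   | George


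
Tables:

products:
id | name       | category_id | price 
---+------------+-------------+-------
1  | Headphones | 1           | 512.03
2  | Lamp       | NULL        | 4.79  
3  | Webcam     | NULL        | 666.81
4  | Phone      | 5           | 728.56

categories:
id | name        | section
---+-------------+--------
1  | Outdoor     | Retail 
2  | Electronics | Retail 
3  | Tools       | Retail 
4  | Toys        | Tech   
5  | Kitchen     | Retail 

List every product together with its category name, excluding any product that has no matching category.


INNER JOIN keeps only products rows whose category_id matches an id in categories. Walk through each product:
  - product 1 (Headphones): category_id=1 -> matches Outdoor
  - product 2 (Lamp): category_id=NULL, no match -> dropped
  - product 3 (Webcam): category_id=NULL, no match -> dropped
  - product 4 (Phone): category_id=5 -> matches Kitchen
So 2 of 4 rows are dropped.

SQL:
SELECT a.name, b.name AS category
FROM products a
INNER JOIN categories b ON a.category_id = b.id

Result:
name       | category
-----------+---------
Headphones | Outdoor 
Phone      | Kitchen 


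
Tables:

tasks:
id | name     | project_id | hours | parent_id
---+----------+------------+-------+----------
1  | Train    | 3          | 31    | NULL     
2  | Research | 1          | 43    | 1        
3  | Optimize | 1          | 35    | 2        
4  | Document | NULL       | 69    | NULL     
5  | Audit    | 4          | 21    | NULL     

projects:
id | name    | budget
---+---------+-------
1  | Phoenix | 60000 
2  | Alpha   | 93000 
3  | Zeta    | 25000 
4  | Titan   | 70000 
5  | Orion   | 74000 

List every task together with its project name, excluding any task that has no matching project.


INNER JOIN keeps only tasks rows whose project_id matches an id in projects. Walk through each task:
  - task 1 (Train): project_id=3 -> matches Zeta
  - task 2 (Research): project_id=1 -> matches Phoenix
  - task 3 (Optimize): project_id=1 -> matches Phoenix
  - task 4 (Document): project_id=NULL, no match -> dropped
  - task 5 (Audit): project_id=4 -> matches Titan
So 1 of 5 rows is dropped.

SQL:
SELECT a.name, b.name AS project
FROM tasks a
INNER JOIN projects b ON a.project_id = b.id

Result:
name     | project
---------+--------
Train    | Zeta   
Research | Phoenix
Optimize | Phoenix
Audit    | Titan  


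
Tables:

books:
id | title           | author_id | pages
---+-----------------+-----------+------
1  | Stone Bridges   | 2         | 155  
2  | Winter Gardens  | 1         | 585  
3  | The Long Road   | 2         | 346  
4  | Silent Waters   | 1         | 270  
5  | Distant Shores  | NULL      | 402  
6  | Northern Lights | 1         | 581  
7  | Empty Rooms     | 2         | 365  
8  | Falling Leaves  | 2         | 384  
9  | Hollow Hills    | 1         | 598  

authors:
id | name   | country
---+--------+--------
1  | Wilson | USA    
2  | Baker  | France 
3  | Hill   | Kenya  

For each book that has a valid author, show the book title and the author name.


INNER JOIN keeps only books rows whose author_id matches an id in authors. Walk through each book:
  - book 1 (Stone Bridges): author_id=2 -> matches Baker
  - book 2 (Winter Gardens): author_id=1 -> matches Wilson
  - book 3 (The Long Road): author_id=2 -> matches Baker
  - book 4 (Silent Waters): author_id=1 -> matches Wilson
  - book 5 (Distant Shores): author_id=NULL, no match -> dropped
  - book 6 (Northern Lights): author_id=1 -> matches Wilson
  - book 7 (Empty Rooms): author_id=2 -> matches Baker
  - book 8 (Falling Leaves): author_id=2 -> matches Baker
  - book 9 (Hollow Hills): author_id=1 -> matches Wilson
So 1 of 9 rows is dropped.

SQL:
SELECT a.title, b.name AS author
FROM books a
INNER JOIN authors b ON a.author_id = b.id

Result:
title           | author
----------------+-------
Stone Bridges   | Baker 
Winter Gardens  | Wilson
The Long Road   | Baker 
Silent Waters   | Wilson
Northern Lights | Wilson
Empty Rooms     | Baker 
Falling Leaves  | Baker 
Hollow Hills    | Wilson


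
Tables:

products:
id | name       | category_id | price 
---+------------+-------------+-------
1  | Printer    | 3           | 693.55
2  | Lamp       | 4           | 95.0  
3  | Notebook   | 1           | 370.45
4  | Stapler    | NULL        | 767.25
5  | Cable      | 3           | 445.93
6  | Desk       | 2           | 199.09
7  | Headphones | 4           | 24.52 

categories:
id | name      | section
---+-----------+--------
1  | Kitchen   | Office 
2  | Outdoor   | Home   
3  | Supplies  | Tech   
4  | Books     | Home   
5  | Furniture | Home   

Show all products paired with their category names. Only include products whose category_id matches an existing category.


INNER JOIN keeps only products rows whose category_id matches an id in categories. Walk through each product:
  - product 1 (Printer): category_id=3 -> matches Supplies
  - product 2 (Lamp): category_id=4 -> matches Books
  - product 3 (Notebook): category_id=1 -> matches Kitchen
  - product 4 (Stapler): category_id=NULL, no match -> dropped
  - product 5 (Cable): category_id=3 -> matches Supplies
  - product 6 (Desk): category_id=2 -> matches Outdoor
  - product 7 (Headphones): category_id=4 -> matches Books
So 1 of 7 rows is dropped.

SQL:
SELECT a.name, b.name AS category
FROM products a
INNER JOIN categories b ON a.category_id = b.id

Result:
name       | category
-----------+---------
Printer    | Supplies
Lamp       | Books   
Notebook   | Kitchen 
Cable      | Supplies
Desk       | Outdoor 
Headphones | Books   


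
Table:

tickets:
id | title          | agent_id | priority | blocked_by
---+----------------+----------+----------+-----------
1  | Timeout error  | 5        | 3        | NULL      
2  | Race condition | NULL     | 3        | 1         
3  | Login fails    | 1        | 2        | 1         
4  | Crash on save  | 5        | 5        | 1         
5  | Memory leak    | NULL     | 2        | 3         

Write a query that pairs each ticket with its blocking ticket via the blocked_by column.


This is a self-join: tickets is joined to a second copy of itself, matching each row's blocked_by to another row's id. Use LEFT JOIN so rows with blocked_by=NULL are kept.
  - ticket 1 (Timeout error): blocked_by=NULL -> NULL
  - ticket 2 (Race condition): blocked_by=1 -> Timeout error
  - ticket 3 (Login fails): blocked_by=1 -> Timeout error
  - ticket 4 (Crash on save): blocked_by=1 -> Timeout error
  - ticket 5 (Memory leak): blocked_by=3 -> Login fails

SQL:
SELECT a.title AS item, b.title AS blocked_by
FROM tickets a
LEFT JOIN tickets b ON a.blocked_by = b.id

Result:
item           | blocked_by   
---------------+--------------
Timeout error  | NULL         
Race condition | Timeout error
Login fails    | Timeout error
Crash on save  | Timeout error
Memory leak    | Login fails  


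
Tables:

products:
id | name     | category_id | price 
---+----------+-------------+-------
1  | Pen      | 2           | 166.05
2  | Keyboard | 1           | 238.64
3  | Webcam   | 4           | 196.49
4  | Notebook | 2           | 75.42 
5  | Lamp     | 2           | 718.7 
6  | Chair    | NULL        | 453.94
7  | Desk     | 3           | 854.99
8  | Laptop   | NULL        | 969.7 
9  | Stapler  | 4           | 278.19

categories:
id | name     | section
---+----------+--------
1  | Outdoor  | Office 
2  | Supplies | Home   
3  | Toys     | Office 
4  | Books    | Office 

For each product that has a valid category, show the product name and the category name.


INNER JOIN keeps only products rows whose category_id matches an id in categories. Walk through each product:
  - product 1 (Pen): category_id=2 -> matches Supplies
  - product 2 (Keyboard): category_id=1 -> matches Outdoor
  - product 3 (Webcam): category_id=4 -> matches Books
  - product 4 (Notebook): category_id=2 -> matches Supplies
  - product 5 (Lamp): category_id=2 -> matches Supplies
  - product 6 (Chair): category_id=NULL, no match -> dropped
  - product 7 (Desk): category_id=3 -> matches Toys
  - product 8 (Laptop): category_id=NULL, no match -> dropped
  - product 9 (Stapler): category_id=4 -> matches Books
So 2 of 9 rows are dropped.

SQL:
SELECT a.name, b.name AS category
FROM products a
INNER JOIN categories b ON a.category_id = b.id

Result:
name     | category
---------+---------
Pen      | Supplies
Keyboard | Outdoor 
Webcam   | Books   
Notebook | Supplies
Lamp     | Supplies
Desk     | Toys    
Stapler  | Books   


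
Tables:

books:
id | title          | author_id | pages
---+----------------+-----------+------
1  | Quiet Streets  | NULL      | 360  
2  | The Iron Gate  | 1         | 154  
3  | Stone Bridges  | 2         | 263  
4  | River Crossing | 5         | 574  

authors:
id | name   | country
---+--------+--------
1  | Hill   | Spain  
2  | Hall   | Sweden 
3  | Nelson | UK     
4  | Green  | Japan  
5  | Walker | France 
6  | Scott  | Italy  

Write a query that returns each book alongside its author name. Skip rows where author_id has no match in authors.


INNER JOIN keeps only books rows whose author_id matches an id in authors. Walk through each book:
  - book 1 (Quiet Streets): author_id=NULL, no match -> dropped
  - book 2 (The Iron Gate): author_id=1 -> matches Hill
  - book 3 (Stone Bridges): author_id=2 -> matches Hall
  - book 4 (River Crossing): author_id=5 -> matches Walker
So 1 of 4 rows is dropped.

SQL:
SELECT a.title, b.name AS author
FROM books a
INNER JOIN authors b ON a.author_id = b.id

Result:
title          | author
---------------+-------
The Iron Gate  | Hill  
Stone Bridges  | Hall  
River Crossing | Walker


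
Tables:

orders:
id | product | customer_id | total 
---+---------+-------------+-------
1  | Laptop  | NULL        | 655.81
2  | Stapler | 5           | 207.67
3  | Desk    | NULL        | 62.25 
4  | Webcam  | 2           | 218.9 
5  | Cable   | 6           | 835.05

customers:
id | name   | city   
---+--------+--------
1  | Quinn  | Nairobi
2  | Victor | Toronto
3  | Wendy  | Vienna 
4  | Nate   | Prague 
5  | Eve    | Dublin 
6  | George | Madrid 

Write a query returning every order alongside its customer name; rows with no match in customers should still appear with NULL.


LEFT JOIN keeps every row from orders (the left table); where customer_id has no match in customers, the customer columns become NULL. Walk through each order:
  - order 1 (Laptop): customer_id=NULL, no match -> kept with NULL
  - order 2 (Stapler): customer_id=5 -> matches Eve
  - order 3 (Desk): customer_id=NULL, no match -> kept with NULL
  - order 4 (Webcam): customer_id=2 -> matches Victor
  - order 5 (Cable): customer_id=6 -> matches George
All 5 rows appear; 2 have NULL customer.

SQL:
SELECT a.product, b.name AS customer
FROM orders a
LEFT JOIN customers b ON a.customer_id = b.id

Result:
product | customer
--------+---------
Laptop  | NULL    
Stapler | Eve     
Desk    | NULL    
Webcam  | Victor  
Cable   | George  


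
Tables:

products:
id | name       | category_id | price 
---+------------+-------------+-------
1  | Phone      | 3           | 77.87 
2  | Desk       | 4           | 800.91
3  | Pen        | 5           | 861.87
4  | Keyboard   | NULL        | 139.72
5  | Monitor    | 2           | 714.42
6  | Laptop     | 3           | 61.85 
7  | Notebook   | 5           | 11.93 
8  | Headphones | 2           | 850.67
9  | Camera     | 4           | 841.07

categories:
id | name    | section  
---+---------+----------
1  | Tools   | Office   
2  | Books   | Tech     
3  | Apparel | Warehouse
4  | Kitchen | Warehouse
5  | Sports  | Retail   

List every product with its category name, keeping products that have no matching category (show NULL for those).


LEFT JOIN keeps every row from products (the left table); where category_id has no match in categories, the category columns become NULL. Walk through each product:
  - product 1 (Phone): category_id=3 -> matches Apparel
  - product 2 (Desk): category_id=4 -> matches Kitchen
  - product 3 (Pen): category_id=5 -> matches Sports
  - product 4 (Keyboard): category_id=NULL, no match -> kept with NULL
  - product 5 (Monitor): category_id=2 -> matches Books
  - product 6 (Laptop): category_id=3 -> matches Apparel
  - product 7 (Notebook): category_id=5 -> matches Sports
  - product 8 (Headphones): category_id=2 -> matches Books
  - product 9 (Camera): category_id=4 -> matches Kitchen
All 9 rows appear; 1 has NULL category.

SQL:
SELECT a.name, b.name AS category
FROM products a
LEFT JOIN categories b ON a.category_id = b.id

Result:
name       | category
-----------+---------
Phone      | Apparel 
Desk       | Kitchen 
Pen        | Sports  
Keyboard   | NULL    
Monitor    | Books   
Laptop     | Apparel 
Notebook   | Sports  
Headphones | Books   
Camera     | Kitchen 


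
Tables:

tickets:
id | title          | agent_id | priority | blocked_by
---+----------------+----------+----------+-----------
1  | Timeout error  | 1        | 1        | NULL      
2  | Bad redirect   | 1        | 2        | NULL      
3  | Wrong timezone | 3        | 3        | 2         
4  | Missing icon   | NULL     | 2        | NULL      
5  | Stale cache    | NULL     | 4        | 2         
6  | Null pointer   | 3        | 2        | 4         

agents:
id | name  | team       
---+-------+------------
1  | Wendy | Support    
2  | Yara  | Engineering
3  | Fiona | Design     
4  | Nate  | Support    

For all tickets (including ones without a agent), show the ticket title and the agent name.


LEFT JOIN keeps every row from tickets (the left table); where agent_id has no match in agents, the agent columns become NULL. Walk through each ticket:
  - ticket 1 (Timeout error): agent_id=1 -> matches Wendy
  - ticket 2 (Bad redirect): agent_id=1 -> matches Wendy
  - ticket 3 (Wrong timezone): agent_id=3 -> matches Fiona
  - ticket 4 (Missing icon): agent_id=NULL, no match -> kept with NULL
  - ticket 5 (Stale cache): agent_id=NULL, no match -> kept with NULL
  - ticket 6 (Null pointer): agent_id=3 -> matches Fiona
All 6 rows appear; 2 have NULL agent.

SQL:
SELECT a.title, b.name AS agent
FROM tickets a
LEFT JOIN agents b ON a.agent_id = b.id

Result:
title          | agent
---------------+------
Timeout error  | Wendy
Bad redirect   | Wendy
Wrong timezone | Fiona
Missing icon   | NULL 
Stale cache    | NULL 
Null pointer   | Fiona


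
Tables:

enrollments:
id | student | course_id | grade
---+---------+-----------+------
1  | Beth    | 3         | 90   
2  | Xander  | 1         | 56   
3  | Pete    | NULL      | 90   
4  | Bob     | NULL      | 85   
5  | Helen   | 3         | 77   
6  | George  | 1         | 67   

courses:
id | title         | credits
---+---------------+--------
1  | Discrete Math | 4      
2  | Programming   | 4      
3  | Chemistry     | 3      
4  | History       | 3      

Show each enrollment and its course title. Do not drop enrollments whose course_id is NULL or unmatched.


LEFT JOIN keeps every row from enrollments (the left table); where course_id has no match in courses, the course columns become NULL. Walk through each enrollment:
  - enrollment 1 (Beth): course_id=3 -> matches Chemistry
  - enrollment 2 (Xander): course_id=1 -> matches Discrete Math
  - enrollment 3 (Pete): course_id=NULL, no match -> kept with NULL
  - enrollment 4 (Bob): course_id=NULL, no match -> kept with NULL
  - enrollment 5 (Helen): course_id=3 -> matches Chemistry
  - enrollment 6 (George): course_id=1 -> matches Discrete Math
All 6 rows appear; 2 have NULL course.

SQL:
SELECT a.student, b.title AS course
FROM enrollments a
LEFT JOIN courses b ON a.course_id = b.id

Result:
student | course       
--------+--------------
Beth    | Chemistry    
Xander  | Discrete Math
Pete    | NULL         
Bob     | NULL         
Helen   | Chemistry    
George  | Discrete Math


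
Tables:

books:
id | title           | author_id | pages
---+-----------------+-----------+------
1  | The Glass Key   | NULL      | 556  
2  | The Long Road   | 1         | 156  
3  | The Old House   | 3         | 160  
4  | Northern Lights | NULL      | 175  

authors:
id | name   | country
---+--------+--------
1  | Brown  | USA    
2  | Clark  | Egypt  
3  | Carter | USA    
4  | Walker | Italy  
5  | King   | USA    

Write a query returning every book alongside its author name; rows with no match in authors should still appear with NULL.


LEFT JOIN keeps every row from books (the left table); where author_id has no match in authors, the author columns become NULL. Walk through each book:
  - book 1 (The Glass Key): author_id=NULL, no match -> kept with NULL
  - book 2 (The Long Road): author_id=1 -> matches Brown
  - book 3 (The Old House): author_id=3 -> matches Carter
  - book 4 (Northern Lights): author_id=NULL, no match -> kept with NULL
All 4 rows appear; 2 have NULL author.

SQL:
SELECT a.title, b.name AS author
FROM books a
LEFT JOIN authors b ON a.author_id = b.id

Result:
title           | author
----------------+-------
The Glass Key   | NULL  
The Long Road   | Brown 
The Old House   | Carter
Northern Lights | NULL  


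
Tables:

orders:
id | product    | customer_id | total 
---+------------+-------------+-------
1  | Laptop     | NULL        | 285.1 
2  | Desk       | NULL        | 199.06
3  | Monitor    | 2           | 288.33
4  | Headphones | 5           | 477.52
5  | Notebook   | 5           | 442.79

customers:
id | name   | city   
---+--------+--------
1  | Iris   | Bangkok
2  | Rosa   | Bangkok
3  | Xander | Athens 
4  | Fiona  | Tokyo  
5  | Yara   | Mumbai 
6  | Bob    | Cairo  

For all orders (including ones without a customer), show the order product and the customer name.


LEFT JOIN keeps every row from orders (the left table); where customer_id has no match in customers, the customer columns become NULL. Walk through each order:
  - order 1 (Laptop): customer_id=NULL, no match -> kept with NULL
  - order 2 (Desk): customer_id=NULL, no match -> kept with NULL
  - order 3 (Monitor): customer_id=2 -> matches Rosa
  - order 4 (Headphones): customer_id=5 -> matches Yara
  - order 5 (Notebook): customer_id=5 -> matches Yara
All 5 rows appear; 2 have NULL customer.

SQL:
SELECT a.product, b.name AS customer
FROM orders a
LEFT JOIN customers b ON a.customer_id = b.id

Result:
product    | customer
-----------+---------
Laptop     | NULL    
Desk       | NULL    
Monitor    | Rosa    
Headphones | Yara    
Notebook   | Yara    


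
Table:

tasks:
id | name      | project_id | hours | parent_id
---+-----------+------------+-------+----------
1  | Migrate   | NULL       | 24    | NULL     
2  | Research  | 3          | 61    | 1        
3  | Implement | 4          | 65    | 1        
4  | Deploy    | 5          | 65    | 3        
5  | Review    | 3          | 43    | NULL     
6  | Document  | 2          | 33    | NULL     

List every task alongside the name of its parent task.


This is a self-join: tasks is joined to a second copy of itself, matching each row's parent_id to another row's id. Use LEFT JOIN so rows with parent_id=NULL are kept.
  - task 1 (Migrate): parent_id=NULL -> NULL
  - task 2 (Research): parent_id=1 -> Migrate
  - task 3 (Implement): parent_id=1 -> Migrate
  - task 4 (Deploy): parent_id=3 -> Implement
  - task 5 (Review): parent_id=NULL -> NULL
  - task 6 (Document): parent_id=NULL -> NULL

SQL:
SELECT a.name AS item, b.name AS parent
FROM tasks a
LEFT JOIN tasks b ON a.parent_id = b.id

Result:
item      | parent   
----------+----------
Migrate   | NULL     
Research  | Migrate  
Implement | Migrate  
Deploy    | Implement
Review    | NULL     
Document  | NULL     


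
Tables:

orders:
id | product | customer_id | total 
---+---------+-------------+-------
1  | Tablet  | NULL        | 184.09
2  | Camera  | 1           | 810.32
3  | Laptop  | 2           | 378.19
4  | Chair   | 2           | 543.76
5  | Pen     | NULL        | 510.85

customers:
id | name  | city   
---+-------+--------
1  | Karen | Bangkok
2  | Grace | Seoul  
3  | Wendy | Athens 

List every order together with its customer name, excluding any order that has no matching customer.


INNER JOIN keeps only orders rows whose customer_id matches an id in customers. Walk through each order:
  - order 1 (Tablet): customer_id=NULL, no match -> dropped
  - order 2 (Camera): customer_id=1 -> matches Karen
  - order 3 (Laptop): customer_id=2 -> matches Grace
  - order 4 (Chair): customer_id=2 -> matches Grace
  - order 5 (Pen): customer_id=NULL, no match -> dropped
So 2 of 5 rows are dropped.

SQL:
SELECT a.product, b.name AS customer
FROM orders a
INNER JOIN customers b ON a.customer_id = b.id

Result:
product | customer
--------+---------
Camera  | Karen   
Laptop  | Grace   
Chair   | Grace   


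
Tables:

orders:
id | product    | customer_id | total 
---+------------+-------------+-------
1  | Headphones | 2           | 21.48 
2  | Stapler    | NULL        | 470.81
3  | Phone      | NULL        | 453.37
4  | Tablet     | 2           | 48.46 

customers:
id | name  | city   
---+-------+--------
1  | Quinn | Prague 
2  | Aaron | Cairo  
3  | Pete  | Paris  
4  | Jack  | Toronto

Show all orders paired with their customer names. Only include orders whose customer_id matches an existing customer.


INNER JOIN keeps only orders rows whose customer_id matches an id in customers. Walk through each order:
  - order 1 (Headphones): customer_id=2 -> matches Aaron
  - order 2 (Stapler): customer_id=NULL, no match -> dropped
  - order 3 (Phone): customer_id=NULL, no match -> dropped
  - order 4 (Tablet): customer_id=2 -> matches Aaron
So 2 of 4 rows are dropped.

SQL:
SELECT a.product, b.name AS customer
FROM orders a
INNER JOIN customers b ON a.customer_id = b.id

Result:
product    | customer
-----------+---------
Headphones | Aaron   
Tablet     | Aaron   
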